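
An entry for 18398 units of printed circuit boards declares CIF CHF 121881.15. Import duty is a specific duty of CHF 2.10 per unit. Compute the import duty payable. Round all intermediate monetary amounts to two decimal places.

Import duty: CHF 38635.80

Import duty = 18398 × 2.10 = 38635.80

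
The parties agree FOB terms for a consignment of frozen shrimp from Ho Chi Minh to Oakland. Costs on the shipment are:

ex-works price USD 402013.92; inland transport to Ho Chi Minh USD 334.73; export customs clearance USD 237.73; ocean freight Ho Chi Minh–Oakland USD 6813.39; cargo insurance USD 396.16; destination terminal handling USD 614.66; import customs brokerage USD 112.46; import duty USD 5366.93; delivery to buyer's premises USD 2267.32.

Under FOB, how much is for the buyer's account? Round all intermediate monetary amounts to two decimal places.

FOB: the seller bears costs until goods are on board at the origin port; the buyer bears freight, insurance and all costs thereafter.
Seller's account: goods 402013.92 + inland to port 334.73 + export clearance 237.73 = 402586.38
Buyer's account: freight 6813.39 + insurance 396.16 + destination terminal 614.66 + brokerage 112.46 + duty 5366.93 + delivery 2267.32 = 15570.92

Buyer's account: USD 15570.92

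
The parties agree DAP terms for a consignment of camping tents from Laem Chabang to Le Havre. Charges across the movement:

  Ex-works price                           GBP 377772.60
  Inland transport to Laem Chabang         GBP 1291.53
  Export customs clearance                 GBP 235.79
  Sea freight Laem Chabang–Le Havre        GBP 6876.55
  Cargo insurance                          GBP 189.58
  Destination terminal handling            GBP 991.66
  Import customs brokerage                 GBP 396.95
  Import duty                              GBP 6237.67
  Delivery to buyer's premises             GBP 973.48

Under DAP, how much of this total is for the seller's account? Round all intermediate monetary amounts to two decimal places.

DAP: the seller bears all costs to the named destination except import duty and clearance.
Seller's account: goods 377772.60 + inland to port 1291.53 + export clearance 235.79 + freight 6876.55 + insurance 189.58 + destination terminal 991.66 + delivery 973.48 = 388331.19
Buyer's account: brokerage 396.95 + duty 6237.67 = 6634.62

Seller's account: GBP 388331.19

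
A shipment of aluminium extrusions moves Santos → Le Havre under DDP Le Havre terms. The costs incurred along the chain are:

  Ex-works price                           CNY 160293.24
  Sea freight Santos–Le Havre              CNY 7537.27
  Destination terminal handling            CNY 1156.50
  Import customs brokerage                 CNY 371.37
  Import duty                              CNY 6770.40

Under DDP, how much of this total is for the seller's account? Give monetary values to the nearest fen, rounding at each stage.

DDP: the seller bears all costs including import duty.
Seller's account: goods 160293.24 + freight 7537.27 + destination terminal 1156.50 + brokerage 371.37 + duty 6770.40 = 176128.78
Buyer's account: 0.00

Seller's account: CNY 176128.78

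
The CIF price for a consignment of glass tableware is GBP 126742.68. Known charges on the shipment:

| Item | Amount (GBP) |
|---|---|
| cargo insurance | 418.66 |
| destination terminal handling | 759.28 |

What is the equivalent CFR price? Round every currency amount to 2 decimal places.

CFR price: GBP 126324.02

Not relevant to the conversion: destination terminal — on the buyer under both terms; not part of either seller's price.
From CIF to CFR, the seller no longer bears: insurance.
CFR price = 126742.68 − 418.66 = 126324.02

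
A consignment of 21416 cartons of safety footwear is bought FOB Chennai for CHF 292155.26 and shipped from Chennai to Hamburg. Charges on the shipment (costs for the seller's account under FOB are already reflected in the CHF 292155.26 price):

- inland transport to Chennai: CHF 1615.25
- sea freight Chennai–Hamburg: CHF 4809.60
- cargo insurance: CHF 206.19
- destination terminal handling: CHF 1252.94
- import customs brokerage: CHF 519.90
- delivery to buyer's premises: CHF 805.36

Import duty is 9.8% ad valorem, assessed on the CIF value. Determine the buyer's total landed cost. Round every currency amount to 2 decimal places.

Total landed cost: CHF 328872.01

FOB: the seller bears costs until goods are on board at the origin port; the buyer bears freight, insurance and all costs thereafter.
Already in the invoice (seller's account under FOB): inland to port — exclude.
CIF value = FOB price + freight + insurance = 292155.26 + 4809.60 + 206.19 = 297171.05
Import duty = 297171.05 × 9.8% = 29122.76
Buyer bears: freight 4809.60 + insurance 206.19 + destination terminal 1252.94 + brokerage 519.90 + delivery 805.36 + duty 29122.76 = 36716.75
Landed cost = invoice 292155.26 + 36716.75 = 328872.01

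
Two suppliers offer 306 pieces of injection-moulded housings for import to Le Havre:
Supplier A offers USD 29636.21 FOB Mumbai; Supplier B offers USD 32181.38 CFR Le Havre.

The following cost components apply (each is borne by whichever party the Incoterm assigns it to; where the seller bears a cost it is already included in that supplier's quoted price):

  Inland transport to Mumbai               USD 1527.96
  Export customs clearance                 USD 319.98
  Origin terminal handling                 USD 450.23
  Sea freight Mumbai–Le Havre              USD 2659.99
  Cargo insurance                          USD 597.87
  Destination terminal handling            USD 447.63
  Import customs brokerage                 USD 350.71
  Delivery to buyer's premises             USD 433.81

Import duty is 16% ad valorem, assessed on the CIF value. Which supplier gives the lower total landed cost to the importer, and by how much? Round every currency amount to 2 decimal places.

Supplier A (FOB):
CIF value = FOB price + freight + insurance = 29636.21 + 2659.99 + 597.87 = 32894.07
Import duty = 32894.07 × 16% = 5263.05
Buyer bears (A): 2659.99 + 597.87 + 447.63 + 350.71 + 433.81 = 4490.01
Landed cost (A) = invoice 29636.21 + 4490.01 + duty 5263.05 = 39389.27
Supplier B (CFR):
CIF value = CFR price + insurance = 32181.38 + 597.87 = 32779.25
Import duty = 32779.25 × 16% = 5244.68
Buyer bears (B): 597.87 + 447.63 + 350.71 + 433.81 = 1830.02
Landed cost (B) = invoice 32181.38 + 1830.02 + duty 5244.68 = 39256.08
Difference = |39389.27 − 39256.08| = 133.19

Supplier B is cheaper by USD 133.19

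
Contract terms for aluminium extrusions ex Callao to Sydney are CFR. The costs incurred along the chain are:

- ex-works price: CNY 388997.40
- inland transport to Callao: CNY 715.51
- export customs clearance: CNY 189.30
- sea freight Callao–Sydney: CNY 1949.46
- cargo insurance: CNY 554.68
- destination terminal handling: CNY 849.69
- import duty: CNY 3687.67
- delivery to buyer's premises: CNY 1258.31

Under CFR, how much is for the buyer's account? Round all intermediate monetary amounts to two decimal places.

Buyer's account: CNY 6350.35

CFR: the seller pays costs through ocean freight to the destination port, but not insurance.
Seller's account: goods 388997.40 + inland to port 715.51 + export clearance 189.30 + freight 1949.46 = 391851.67
Buyer's account: insurance 554.68 + destination terminal 849.69 + duty 3687.67 + delivery 1258.31 = 6350.35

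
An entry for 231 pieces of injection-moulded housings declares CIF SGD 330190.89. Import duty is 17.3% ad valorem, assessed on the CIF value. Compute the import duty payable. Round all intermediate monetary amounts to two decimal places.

Import duty: SGD 57123.02

Import duty = 330190.89 × 17.3% = 57123.02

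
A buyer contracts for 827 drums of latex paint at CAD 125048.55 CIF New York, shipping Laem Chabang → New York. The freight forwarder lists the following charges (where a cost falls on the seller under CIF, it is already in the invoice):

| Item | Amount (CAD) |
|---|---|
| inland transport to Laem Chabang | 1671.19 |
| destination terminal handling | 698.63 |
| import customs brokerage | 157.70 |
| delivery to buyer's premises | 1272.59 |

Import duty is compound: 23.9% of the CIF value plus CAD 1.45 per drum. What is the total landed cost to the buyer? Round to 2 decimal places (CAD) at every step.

Total landed cost: CAD 158263.22

CIF: the seller pays costs through ocean freight and marine insurance to the destination port.
Already in the invoice (seller's account under CIF): inland to port — exclude.
The CIF price already equals the CIF value: 125048.55
Ad valorem component: 125048.55 × 23.9% = 29886.60
Specific component: 827 × 1.45 = 1199.15
Import duty = 29886.60 + 1199.15 = 31085.75
Buyer bears: destination terminal 698.63 + brokerage 157.70 + delivery 1272.59 + duty 31085.75 = 33214.67
Landed cost = invoice 125048.55 + 33214.67 = 158263.22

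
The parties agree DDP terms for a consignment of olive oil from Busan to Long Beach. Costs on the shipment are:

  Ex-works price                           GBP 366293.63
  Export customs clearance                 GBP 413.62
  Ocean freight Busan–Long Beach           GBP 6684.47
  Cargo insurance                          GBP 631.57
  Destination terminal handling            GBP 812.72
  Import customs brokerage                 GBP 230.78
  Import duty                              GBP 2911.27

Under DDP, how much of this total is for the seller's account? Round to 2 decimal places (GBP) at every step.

DDP: the seller bears all costs including import duty.
Seller's account: goods 366293.63 + export clearance 413.62 + freight 6684.47 + insurance 631.57 + destination terminal 812.72 + brokerage 230.78 + duty 2911.27 = 377978.06
Buyer's account: 0.00

Seller's account: GBP 377978.06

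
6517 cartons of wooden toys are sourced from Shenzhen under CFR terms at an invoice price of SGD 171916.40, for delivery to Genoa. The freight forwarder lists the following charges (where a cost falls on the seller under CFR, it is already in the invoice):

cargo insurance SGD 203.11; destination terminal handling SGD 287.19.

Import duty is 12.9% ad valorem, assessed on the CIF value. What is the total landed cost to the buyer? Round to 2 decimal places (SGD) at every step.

CFR: the seller pays costs through ocean freight to the destination port, but not insurance.
CIF value = CFR price + insurance = 171916.40 + 203.11 = 172119.51
Import duty = 172119.51 × 12.9% = 22203.42
Buyer bears: insurance 203.11 + destination terminal 287.19 + duty 22203.42 = 22693.72
Landed cost = invoice 171916.40 + 22693.72 = 194610.12

Total landed cost: SGD 194610.12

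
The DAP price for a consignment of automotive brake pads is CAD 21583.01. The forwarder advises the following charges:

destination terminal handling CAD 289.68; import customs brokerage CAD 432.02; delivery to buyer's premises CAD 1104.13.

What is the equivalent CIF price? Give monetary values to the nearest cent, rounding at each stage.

Not relevant to the conversion: brokerage — on the buyer under both terms; not part of either seller's price.
From DAP to CIF, the seller no longer bears: destination terminal, delivery.
CIF price = 21583.01 − 289.68 − 1104.13 = 20189.20

CIF price: CAD 20189.20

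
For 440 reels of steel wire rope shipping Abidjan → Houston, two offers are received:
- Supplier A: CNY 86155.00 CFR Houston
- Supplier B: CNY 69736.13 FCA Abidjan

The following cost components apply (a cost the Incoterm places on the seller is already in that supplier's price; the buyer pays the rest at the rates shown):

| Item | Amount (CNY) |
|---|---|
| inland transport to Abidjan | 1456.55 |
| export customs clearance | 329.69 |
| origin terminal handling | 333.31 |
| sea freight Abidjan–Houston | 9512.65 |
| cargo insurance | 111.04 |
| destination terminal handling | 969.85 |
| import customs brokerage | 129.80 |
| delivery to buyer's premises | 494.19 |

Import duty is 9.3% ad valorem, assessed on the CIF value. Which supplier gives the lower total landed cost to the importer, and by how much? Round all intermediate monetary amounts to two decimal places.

Supplier B is cheaper by CNY 7184.19

Supplier A (CFR):
CIF value = CFR price + insurance = 86155.00 + 111.04 = 86266.04
Import duty = 86266.04 × 9.3% = 8022.74
Buyer bears (A): 111.04 + 969.85 + 129.80 + 494.19 = 1704.88
Landed cost (A) = invoice 86155.00 + 1704.88 + duty 8022.74 = 95882.62
Supplier B (FCA):
CIF value = FCA price + origin terminal + freight + insurance = 69736.13 + 333.31 + 9512.65 + 111.04 = 79693.13
Import duty = 79693.13 × 9.3% = 7411.46
Buyer bears (B): 333.31 + 9512.65 + 111.04 + 969.85 + 129.80 + 494.19 = 11550.84
Landed cost (B) = invoice 69736.13 + 11550.84 + duty 7411.46 = 88698.43
Difference = |95882.62 − 88698.43| = 7184.19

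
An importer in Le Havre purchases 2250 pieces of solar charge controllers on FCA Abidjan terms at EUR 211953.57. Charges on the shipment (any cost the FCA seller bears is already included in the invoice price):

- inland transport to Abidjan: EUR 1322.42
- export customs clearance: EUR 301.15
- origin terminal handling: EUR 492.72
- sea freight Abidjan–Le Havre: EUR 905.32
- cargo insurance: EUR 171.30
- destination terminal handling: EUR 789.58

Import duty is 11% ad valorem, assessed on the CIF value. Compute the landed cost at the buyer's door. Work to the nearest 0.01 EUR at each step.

Total landed cost: EUR 237800.01

FCA: the seller delivers export-cleared goods to the carrier; the buyer bears costs from that point.
Already in the invoice (seller's account under FCA): inland to port, export clearance — exclude.
CIF value = FCA price + origin terminal + freight + insurance = 211953.57 + 492.72 + 905.32 + 171.30 = 213522.91
Import duty = 213522.91 × 11% = 23487.52
Buyer bears: origin terminal 492.72 + freight 905.32 + insurance 171.30 + destination terminal 789.58 + duty 23487.52 = 25846.44
Landed cost = invoice 211953.57 + 25846.44 = 237800.01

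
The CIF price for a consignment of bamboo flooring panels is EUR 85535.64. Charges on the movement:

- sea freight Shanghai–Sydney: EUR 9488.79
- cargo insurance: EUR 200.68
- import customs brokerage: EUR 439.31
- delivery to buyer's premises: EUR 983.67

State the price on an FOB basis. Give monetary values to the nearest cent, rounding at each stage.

FOB price: EUR 75846.17

Not relevant to the conversion: brokerage, delivery — on the buyer under both terms; not part of either seller's price.
From CIF to FOB, the seller no longer bears: freight, insurance.
FOB price = 85535.64 − 9488.79 − 200.68 = 75846.17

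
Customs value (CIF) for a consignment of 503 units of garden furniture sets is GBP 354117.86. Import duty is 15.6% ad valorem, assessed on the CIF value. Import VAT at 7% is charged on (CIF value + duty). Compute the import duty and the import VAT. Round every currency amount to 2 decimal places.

Import duty: GBP 55242.39; import VAT: GBP 28655.22

Import duty = 354117.86 × 15.6% = 55242.39
VAT base = CIF + duty = 354117.86 + 55242.39 = 409360.25
Import VAT = 409360.25 × 7% = 28655.22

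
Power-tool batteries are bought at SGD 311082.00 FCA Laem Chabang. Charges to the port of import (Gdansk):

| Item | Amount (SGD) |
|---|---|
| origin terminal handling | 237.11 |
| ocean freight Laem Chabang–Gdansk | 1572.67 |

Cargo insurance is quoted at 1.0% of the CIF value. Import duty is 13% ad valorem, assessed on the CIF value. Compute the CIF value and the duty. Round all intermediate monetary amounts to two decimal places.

CIF value: SGD 316052.30; import duty: SGD 41086.80

Let C be the CIF value. C = FCA price + pre-shipment costs + freight + 1.0% × C
C − 1.0% × C = 311082.00 + 237.11 + 1572.67
0.99 × C = 312891.78
C = 312891.78 / 0.99 = 316052.30
Insurance premium = 1.0% × 316052.30 = 3160.52
Import duty = 316052.30 × 13% = 41086.80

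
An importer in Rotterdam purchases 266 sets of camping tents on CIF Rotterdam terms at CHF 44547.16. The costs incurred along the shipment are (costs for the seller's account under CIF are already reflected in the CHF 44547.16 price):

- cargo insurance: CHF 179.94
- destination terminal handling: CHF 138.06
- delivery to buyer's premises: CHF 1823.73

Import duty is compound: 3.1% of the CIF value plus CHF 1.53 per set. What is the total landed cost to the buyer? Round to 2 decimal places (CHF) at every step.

CIF: the seller pays costs through ocean freight and marine insurance to the destination port.
Already in the invoice (seller's account under CIF): insurance — exclude.
The CIF price already equals the CIF value: 44547.16
Ad valorem component: 44547.16 × 3.1% = 1380.96
Specific component: 266 × 1.53 = 406.98
Import duty = 1380.96 + 406.98 = 1787.94
Buyer bears: destination terminal 138.06 + delivery 1823.73 + duty 1787.94 = 3749.73
Landed cost = invoice 44547.16 + 3749.73 = 48296.89

Total landed cost: CHF 48296.89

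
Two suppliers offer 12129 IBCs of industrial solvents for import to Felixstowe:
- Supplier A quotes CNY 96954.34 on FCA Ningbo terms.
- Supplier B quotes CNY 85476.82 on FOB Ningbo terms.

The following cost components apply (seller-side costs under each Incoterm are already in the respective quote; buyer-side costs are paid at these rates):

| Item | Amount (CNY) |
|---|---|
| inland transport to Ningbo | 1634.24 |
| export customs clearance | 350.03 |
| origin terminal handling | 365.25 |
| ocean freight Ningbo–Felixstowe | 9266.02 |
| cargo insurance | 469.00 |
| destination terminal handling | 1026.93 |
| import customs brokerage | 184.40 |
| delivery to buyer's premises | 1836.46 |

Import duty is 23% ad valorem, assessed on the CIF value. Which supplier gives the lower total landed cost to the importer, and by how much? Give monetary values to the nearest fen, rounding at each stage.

Supplier A (FCA):
CIF value = FCA price + origin terminal + freight + insurance = 96954.34 + 365.25 + 9266.02 + 469.00 = 107054.61
Import duty = 107054.61 × 23% = 24622.56
Buyer bears (A): 365.25 + 9266.02 + 469.00 + 1026.93 + 184.40 + 1836.46 = 13148.06
Landed cost (A) = invoice 96954.34 + 13148.06 + duty 24622.56 = 134724.96
Supplier B (FOB):
CIF value = FOB price + freight + insurance = 85476.82 + 9266.02 + 469.00 = 95211.84
Import duty = 95211.84 × 23% = 21898.72
Buyer bears (B): 9266.02 + 469.00 + 1026.93 + 184.40 + 1836.46 = 12782.81
Landed cost (B) = invoice 85476.82 + 12782.81 + duty 21898.72 = 120158.35
Difference = |134724.96 − 120158.35| = 14566.61

Supplier B is cheaper by CNY 14566.61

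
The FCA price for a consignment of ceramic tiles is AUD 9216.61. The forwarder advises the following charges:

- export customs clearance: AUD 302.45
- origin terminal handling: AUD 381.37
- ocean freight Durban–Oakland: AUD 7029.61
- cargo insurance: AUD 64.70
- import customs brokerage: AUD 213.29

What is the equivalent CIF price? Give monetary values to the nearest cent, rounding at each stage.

Not relevant to the conversion: export clearance — on the seller under both FCA and CIF; already in the FCA price and stays in the CIF price. brokerage — on the buyer under both terms; not part of either seller's price.
From FCA to CIF, the seller additionally bears: origin terminal, freight, insurance.
CIF price = 9216.61 + 381.37 + 7029.61 + 64.70 = 16692.29

CIF price: AUD 16692.29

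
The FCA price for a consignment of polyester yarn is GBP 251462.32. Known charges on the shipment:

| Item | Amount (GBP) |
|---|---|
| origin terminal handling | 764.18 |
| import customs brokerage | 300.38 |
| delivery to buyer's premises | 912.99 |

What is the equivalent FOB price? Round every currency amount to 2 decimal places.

FOB price: GBP 252226.50

Not relevant to the conversion: delivery, brokerage — on the buyer under both terms; not part of either seller's price.
From FCA to FOB, the seller additionally bears: origin terminal.
FOB price = 251462.32 + 764.18 = 252226.50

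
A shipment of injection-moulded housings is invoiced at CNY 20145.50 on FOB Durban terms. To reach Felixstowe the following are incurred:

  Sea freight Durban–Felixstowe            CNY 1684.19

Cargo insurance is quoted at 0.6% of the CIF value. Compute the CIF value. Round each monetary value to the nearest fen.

CIF value: CNY 21961.46

Let C be the CIF value. C = FOB price + freight + 0.6% × C
C − 0.6% × C = 20145.50 + 1684.19
0.994 × C = 21829.69
C = 21829.69 / 0.994 = 21961.46
Insurance premium = 0.6% × 21961.46 = 131.77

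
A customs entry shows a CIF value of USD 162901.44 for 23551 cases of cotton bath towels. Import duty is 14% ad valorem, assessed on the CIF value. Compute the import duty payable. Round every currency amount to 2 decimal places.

Import duty = 162901.44 × 14% = 22806.20

Import duty: USD 22806.20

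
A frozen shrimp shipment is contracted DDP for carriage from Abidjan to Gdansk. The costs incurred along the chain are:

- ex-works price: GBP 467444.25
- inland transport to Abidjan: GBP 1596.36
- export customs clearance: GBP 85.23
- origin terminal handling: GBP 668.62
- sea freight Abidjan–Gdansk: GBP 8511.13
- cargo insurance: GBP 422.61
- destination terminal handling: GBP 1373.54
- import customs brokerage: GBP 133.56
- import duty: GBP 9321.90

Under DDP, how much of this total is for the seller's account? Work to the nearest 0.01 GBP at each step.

DDP: the seller bears all costs including import duty.
Seller's account: goods 467444.25 + inland to port 1596.36 + export clearance 85.23 + origin terminal 668.62 + freight 8511.13 + insurance 422.61 + destination terminal 1373.54 + brokerage 133.56 + duty 9321.90 = 489557.20
Buyer's account: 0.00

Seller's account: GBP 489557.20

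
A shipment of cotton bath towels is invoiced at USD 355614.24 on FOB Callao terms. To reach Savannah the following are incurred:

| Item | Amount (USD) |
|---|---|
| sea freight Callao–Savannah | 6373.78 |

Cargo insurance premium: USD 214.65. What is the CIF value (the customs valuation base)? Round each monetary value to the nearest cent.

CIF value: USD 362202.67

CIF = FOB price + freight + insurance
CIF = 355614.24 + 6373.78 + 214.65 = 362202.67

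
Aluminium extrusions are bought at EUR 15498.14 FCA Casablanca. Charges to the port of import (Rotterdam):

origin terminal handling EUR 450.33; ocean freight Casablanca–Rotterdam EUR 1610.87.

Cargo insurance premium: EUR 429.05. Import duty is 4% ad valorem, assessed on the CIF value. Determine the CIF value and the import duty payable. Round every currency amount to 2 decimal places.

CIF value: EUR 17988.39; import duty: EUR 719.54

CIF = FCA price + pre-shipment costs + freight + insurance
CIF = 15498.14 + 450.33 + 1610.87 + 429.05 = 17988.39
Import duty = 17988.39 × 4% = 719.54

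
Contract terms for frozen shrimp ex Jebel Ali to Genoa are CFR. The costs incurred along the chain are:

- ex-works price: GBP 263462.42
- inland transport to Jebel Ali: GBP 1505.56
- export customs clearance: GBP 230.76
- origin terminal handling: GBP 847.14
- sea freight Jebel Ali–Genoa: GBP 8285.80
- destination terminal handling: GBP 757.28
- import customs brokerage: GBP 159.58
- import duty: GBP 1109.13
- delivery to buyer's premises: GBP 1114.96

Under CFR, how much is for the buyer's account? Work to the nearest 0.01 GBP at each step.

Buyer's account: GBP 3140.95

CFR: the seller pays costs through ocean freight to the destination port, but not insurance.
Seller's account: goods 263462.42 + inland to port 1505.56 + export clearance 230.76 + origin terminal 847.14 + freight 8285.80 = 274331.68
Buyer's account: destination terminal 757.28 + brokerage 159.58 + duty 1109.13 + delivery 1114.96 = 3140.95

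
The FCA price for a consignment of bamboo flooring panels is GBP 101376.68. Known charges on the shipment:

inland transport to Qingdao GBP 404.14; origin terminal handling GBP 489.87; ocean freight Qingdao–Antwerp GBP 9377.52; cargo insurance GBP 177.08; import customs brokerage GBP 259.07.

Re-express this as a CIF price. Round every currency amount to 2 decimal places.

CIF price: GBP 111421.15

Not relevant to the conversion: inland to port — on the seller under both FCA and CIF; already in the FCA price and stays in the CIF price. brokerage — on the buyer under both terms; not part of either seller's price.
From FCA to CIF, the seller additionally bears: origin terminal, freight, insurance.
CIF price = 101376.68 + 489.87 + 9377.52 + 177.08 = 111421.15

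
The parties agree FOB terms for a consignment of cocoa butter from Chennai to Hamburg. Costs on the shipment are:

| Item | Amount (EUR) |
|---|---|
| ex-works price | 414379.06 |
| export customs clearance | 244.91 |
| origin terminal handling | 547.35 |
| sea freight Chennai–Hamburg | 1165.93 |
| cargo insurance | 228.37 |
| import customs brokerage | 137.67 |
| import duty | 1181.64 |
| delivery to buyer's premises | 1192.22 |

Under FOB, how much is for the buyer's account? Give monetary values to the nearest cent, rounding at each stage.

Buyer's account: EUR 3905.83

FOB: the seller bears costs until goods are on board at the origin port; the buyer bears freight, insurance and all costs thereafter.
Seller's account: goods 414379.06 + export clearance 244.91 + origin terminal 547.35 = 415171.32
Buyer's account: freight 1165.93 + insurance 228.37 + brokerage 137.67 + duty 1181.64 + delivery 1192.22 = 3905.83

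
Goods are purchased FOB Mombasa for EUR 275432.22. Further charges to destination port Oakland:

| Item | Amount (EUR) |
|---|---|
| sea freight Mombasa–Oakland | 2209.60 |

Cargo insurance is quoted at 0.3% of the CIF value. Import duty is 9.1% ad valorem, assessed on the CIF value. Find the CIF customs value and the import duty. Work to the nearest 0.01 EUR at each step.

CIF value: EUR 278477.25; import duty: EUR 25341.43

Let C be the CIF value. C = FOB price + freight + 0.3% × C
C − 0.3% × C = 275432.22 + 2209.60
0.997 × C = 277641.82
C = 277641.82 / 0.997 = 278477.25
Insurance premium = 0.3% × 278477.25 = 835.43
Import duty = 278477.25 × 9.1% = 25341.43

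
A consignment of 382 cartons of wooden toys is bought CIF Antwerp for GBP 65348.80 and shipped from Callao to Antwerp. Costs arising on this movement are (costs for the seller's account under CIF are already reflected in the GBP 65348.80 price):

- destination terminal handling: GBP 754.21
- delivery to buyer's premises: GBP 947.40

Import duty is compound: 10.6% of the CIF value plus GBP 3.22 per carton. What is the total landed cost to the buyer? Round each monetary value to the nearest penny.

CIF: the seller pays costs through ocean freight and marine insurance to the destination port.
The CIF price already equals the CIF value: 65348.80
Ad valorem component: 65348.80 × 10.6% = 6926.97
Specific component: 382 × 3.22 = 1230.04
Import duty = 6926.97 + 1230.04 = 8157.01
Buyer bears: destination terminal 754.21 + delivery 947.40 + duty 8157.01 = 9858.62
Landed cost = invoice 65348.80 + 9858.62 = 75207.42

Total landed cost: GBP 75207.42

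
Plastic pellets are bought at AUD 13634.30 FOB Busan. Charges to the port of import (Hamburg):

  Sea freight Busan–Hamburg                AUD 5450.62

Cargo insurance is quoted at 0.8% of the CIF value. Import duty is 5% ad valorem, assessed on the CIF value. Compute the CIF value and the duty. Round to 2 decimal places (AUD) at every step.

Let C be the CIF value. C = FOB price + freight + 0.8% × C
C − 0.8% × C = 13634.30 + 5450.62
0.992 × C = 19084.92
C = 19084.92 / 0.992 = 19238.83
Insurance premium = 0.8% × 19238.83 = 153.91
Import duty = 19238.83 × 5% = 961.94

CIF value: AUD 19238.83; import duty: AUD 961.94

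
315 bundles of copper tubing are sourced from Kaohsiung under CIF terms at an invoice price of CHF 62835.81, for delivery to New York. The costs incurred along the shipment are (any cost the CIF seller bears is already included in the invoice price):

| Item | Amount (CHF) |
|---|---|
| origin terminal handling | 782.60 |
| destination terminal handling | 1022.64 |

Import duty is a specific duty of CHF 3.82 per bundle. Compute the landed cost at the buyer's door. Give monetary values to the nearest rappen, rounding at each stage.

CIF: the seller pays costs through ocean freight and marine insurance to the destination port.
Already in the invoice (seller's account under CIF): origin terminal — exclude.
The CIF price already equals the CIF value: 62835.81
Import duty = 315 × 3.82 = 1203.30
Buyer bears: destination terminal 1022.64 + duty 1203.30 = 2225.94
Landed cost = invoice 62835.81 + 2225.94 = 65061.75

Total landed cost: CHF 65061.75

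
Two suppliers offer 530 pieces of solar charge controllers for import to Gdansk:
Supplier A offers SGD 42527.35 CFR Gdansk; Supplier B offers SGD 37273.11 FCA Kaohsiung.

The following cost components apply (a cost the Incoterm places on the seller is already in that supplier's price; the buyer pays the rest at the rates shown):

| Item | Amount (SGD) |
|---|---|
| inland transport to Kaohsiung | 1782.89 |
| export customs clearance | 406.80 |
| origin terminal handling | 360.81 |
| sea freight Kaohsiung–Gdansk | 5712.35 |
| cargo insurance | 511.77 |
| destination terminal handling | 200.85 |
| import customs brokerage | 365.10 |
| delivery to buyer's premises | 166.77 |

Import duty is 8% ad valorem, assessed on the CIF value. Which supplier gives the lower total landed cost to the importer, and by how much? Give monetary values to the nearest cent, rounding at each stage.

Supplier A (CFR):
CIF value = CFR price + insurance = 42527.35 + 511.77 = 43039.12
Import duty = 43039.12 × 8% = 3443.13
Buyer bears (A): 511.77 + 200.85 + 365.10 + 166.77 = 1244.49
Landed cost (A) = invoice 42527.35 + 1244.49 + duty 3443.13 = 47214.97
Supplier B (FCA):
CIF value = FCA price + origin terminal + freight + insurance = 37273.11 + 360.81 + 5712.35 + 511.77 = 43858.04
Import duty = 43858.04 × 8% = 3508.64
Buyer bears (B): 360.81 + 5712.35 + 511.77 + 200.85 + 365.10 + 166.77 = 7317.65
Landed cost (B) = invoice 37273.11 + 7317.65 + duty 3508.64 = 48099.40
Difference = |47214.97 − 48099.40| = 884.43

Supplier A is cheaper by SGD 884.43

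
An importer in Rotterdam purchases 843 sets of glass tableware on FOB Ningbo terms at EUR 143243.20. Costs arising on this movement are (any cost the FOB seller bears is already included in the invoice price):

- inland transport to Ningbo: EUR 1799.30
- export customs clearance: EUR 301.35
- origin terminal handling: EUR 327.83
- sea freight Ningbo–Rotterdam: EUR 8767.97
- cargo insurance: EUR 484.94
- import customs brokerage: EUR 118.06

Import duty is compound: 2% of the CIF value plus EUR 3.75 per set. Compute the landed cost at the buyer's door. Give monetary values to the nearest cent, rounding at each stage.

Total landed cost: EUR 158825.34

FOB: the seller bears costs until goods are on board at the origin port; the buyer bears freight, insurance and all costs thereafter.
Already in the invoice (seller's account under FOB): inland to port, export clearance, origin terminal — exclude.
CIF value = FOB price + freight + insurance = 143243.20 + 8767.97 + 484.94 = 152496.11
Ad valorem component: 152496.11 × 2% = 3049.92
Specific component: 843 × 3.75 = 3161.25
Import duty = 3049.92 + 3161.25 = 6211.17
Buyer bears: freight 8767.97 + insurance 484.94 + brokerage 118.06 + duty 6211.17 = 15582.14
Landed cost = invoice 143243.20 + 15582.14 = 158825.34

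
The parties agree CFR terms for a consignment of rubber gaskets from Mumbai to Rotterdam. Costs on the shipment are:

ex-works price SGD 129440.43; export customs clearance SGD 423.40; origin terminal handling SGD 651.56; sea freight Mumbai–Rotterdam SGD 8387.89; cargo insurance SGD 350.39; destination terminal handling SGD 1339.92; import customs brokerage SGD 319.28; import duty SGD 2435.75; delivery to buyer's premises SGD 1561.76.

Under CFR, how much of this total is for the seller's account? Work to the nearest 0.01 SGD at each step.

CFR: the seller pays costs through ocean freight to the destination port, but not insurance.
Seller's account: goods 129440.43 + export clearance 423.40 + origin terminal 651.56 + freight 8387.89 = 138903.28
Buyer's account: insurance 350.39 + destination terminal 1339.92 + brokerage 319.28 + duty 2435.75 + delivery 1561.76 = 6007.10

Seller's account: SGD 138903.28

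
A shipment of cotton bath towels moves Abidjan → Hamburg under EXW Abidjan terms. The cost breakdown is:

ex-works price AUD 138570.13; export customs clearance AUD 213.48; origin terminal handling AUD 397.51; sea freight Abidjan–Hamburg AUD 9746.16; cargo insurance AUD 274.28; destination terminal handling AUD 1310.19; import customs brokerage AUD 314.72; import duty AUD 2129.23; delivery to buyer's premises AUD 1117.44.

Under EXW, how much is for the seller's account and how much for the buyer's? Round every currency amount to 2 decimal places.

EXW: the seller makes goods available at their premises; the buyer bears all onward costs.
Seller's account: goods 138570.13 = 138570.13
Buyer's account: export clearance 213.48 + origin terminal 397.51 + freight 9746.16 + insurance 274.28 + destination terminal 1310.19 + brokerage 314.72 + duty 2129.23 + delivery 1117.44 = 15503.01

Seller: AUD 138570.13; buyer: AUD 15503.01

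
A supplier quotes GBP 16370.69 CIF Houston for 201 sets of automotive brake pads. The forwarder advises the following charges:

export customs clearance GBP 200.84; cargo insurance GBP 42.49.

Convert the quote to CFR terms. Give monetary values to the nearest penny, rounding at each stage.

CFR price: GBP 16328.20

Not relevant to the conversion: export clearance — on the seller under both CIF and CFR; already in the CIF price and stays in the CFR price.
From CIF to CFR, the seller no longer bears: insurance.
CFR price = 16370.69 − 42.49 = 16328.20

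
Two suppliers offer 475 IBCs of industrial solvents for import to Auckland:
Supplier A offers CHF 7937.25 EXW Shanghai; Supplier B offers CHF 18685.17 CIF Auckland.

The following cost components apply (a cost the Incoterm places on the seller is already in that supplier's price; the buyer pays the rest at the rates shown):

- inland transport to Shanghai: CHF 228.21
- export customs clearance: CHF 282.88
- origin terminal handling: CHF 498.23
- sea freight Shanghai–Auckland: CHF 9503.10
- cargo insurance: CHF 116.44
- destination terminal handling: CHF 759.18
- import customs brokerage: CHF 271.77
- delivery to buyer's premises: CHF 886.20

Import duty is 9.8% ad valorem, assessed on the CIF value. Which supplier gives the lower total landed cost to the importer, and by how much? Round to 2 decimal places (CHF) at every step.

Supplier A (EXW):
CIF value = EXW price + inland to port + export clearance + origin terminal + freight + insurance = 7937.25 + 228.21 + 282.88 + 498.23 + 9503.10 + 116.44 = 18566.11
Import duty = 18566.11 × 9.8% = 1819.48
Buyer bears (A): 228.21 + 282.88 + 498.23 + 9503.10 + 116.44 + 759.18 + 271.77 + 886.20 = 12546.01
Landed cost (A) = invoice 7937.25 + 12546.01 + duty 1819.48 = 22302.74
Supplier B (CIF):
The CIF price already equals the CIF value: 18685.17
Import duty = 18685.17 × 9.8% = 1831.15
Buyer bears (B): 759.18 + 271.77 + 886.20 = 1917.15
Landed cost (B) = invoice 18685.17 + 1917.15 + duty 1831.15 = 22433.47
Difference = |22302.74 − 22433.47| = 130.73

Supplier A is cheaper by CHF 130.73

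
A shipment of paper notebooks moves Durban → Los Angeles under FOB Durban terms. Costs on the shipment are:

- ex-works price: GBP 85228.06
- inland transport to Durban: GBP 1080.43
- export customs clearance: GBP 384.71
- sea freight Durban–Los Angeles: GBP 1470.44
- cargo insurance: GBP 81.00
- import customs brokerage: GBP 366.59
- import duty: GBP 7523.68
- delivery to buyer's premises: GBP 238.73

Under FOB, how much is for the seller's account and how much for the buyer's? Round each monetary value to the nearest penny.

FOB: the seller bears costs until goods are on board at the origin port; the buyer bears freight, insurance and all costs thereafter.
Seller's account: goods 85228.06 + inland to port 1080.43 + export clearance 384.71 = 86693.20
Buyer's account: freight 1470.44 + insurance 81.00 + brokerage 366.59 + duty 7523.68 + delivery 238.73 = 9680.44

Seller: GBP 86693.20; buyer: GBP 9680.44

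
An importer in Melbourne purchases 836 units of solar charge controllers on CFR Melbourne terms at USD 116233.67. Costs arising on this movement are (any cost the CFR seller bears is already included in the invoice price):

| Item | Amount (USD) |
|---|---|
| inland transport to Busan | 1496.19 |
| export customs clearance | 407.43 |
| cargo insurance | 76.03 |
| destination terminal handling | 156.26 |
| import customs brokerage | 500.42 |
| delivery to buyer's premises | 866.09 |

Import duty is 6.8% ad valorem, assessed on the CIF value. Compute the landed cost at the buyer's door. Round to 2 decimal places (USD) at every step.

Total landed cost: USD 125741.53

CFR: the seller pays costs through ocean freight to the destination port, but not insurance.
Already in the invoice (seller's account under CFR): inland to port, export clearance — exclude.
CIF value = CFR price + insurance = 116233.67 + 76.03 = 116309.70
Import duty = 116309.70 × 6.8% = 7909.06
Buyer bears: insurance 76.03 + destination terminal 156.26 + brokerage 500.42 + delivery 866.09 + duty 7909.06 = 9507.86
Landed cost = invoice 116233.67 + 9507.86 = 125741.53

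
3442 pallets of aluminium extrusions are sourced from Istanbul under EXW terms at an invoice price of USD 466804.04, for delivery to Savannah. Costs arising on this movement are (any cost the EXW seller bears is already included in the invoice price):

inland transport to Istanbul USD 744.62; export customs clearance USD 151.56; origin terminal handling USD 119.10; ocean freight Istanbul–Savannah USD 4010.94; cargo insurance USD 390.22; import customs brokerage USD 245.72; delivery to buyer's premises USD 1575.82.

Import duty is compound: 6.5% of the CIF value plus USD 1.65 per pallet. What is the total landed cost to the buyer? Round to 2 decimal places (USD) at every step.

EXW: the seller makes goods available at their premises; the buyer bears all onward costs.
CIF value = EXW price + inland to port + export clearance + origin terminal + freight + insurance = 466804.04 + 744.62 + 151.56 + 119.10 + 4010.94 + 390.22 = 472220.48
Ad valorem component: 472220.48 × 6.5% = 30694.33
Specific component: 3442 × 1.65 = 5679.30
Import duty = 30694.33 + 5679.30 = 36373.63
Buyer bears: inland to port 744.62 + export clearance 151.56 + origin terminal 119.10 + freight 4010.94 + insurance 390.22 + brokerage 245.72 + delivery 1575.82 + duty 36373.63 = 43611.61
Landed cost = invoice 466804.04 + 43611.61 = 510415.65

Total landed cost: USD 510415.65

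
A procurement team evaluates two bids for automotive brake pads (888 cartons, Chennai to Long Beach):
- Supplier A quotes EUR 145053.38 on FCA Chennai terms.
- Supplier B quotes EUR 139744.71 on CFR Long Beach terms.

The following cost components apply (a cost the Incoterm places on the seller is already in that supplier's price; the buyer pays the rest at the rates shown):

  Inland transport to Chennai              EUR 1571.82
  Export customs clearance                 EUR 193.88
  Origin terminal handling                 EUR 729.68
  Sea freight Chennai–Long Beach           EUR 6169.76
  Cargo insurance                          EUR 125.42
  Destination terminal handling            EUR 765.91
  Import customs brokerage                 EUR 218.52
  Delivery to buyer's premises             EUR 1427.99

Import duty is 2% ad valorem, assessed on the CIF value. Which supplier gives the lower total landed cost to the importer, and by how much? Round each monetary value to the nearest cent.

Supplier B is cheaper by EUR 12452.27

Supplier A (FCA):
CIF value = FCA price + origin terminal + freight + insurance = 145053.38 + 729.68 + 6169.76 + 125.42 = 152078.24
Import duty = 152078.24 × 2% = 3041.56
Buyer bears (A): 729.68 + 6169.76 + 125.42 + 765.91 + 218.52 + 1427.99 = 9437.28
Landed cost (A) = invoice 145053.38 + 9437.28 + duty 3041.56 = 157532.22
Supplier B (CFR):
CIF value = CFR price + insurance = 139744.71 + 125.42 = 139870.13
Import duty = 139870.13 × 2% = 2797.40
Buyer bears (B): 125.42 + 765.91 + 218.52 + 1427.99 = 2537.84
Landed cost (B) = invoice 139744.71 + 2537.84 + duty 2797.40 = 145079.95
Difference = |157532.22 − 145079.95| = 12452.27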